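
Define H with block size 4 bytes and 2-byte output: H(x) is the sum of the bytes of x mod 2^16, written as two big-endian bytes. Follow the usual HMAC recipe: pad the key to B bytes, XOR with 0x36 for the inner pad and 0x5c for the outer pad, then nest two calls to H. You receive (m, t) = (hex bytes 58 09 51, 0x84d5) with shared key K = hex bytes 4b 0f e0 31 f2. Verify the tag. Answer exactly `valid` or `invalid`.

Key hex bytes 4b 0f e0 31 f2 is 5 bytes > B = 4, so hash it first: H(key) = 02 5d, then zero-pad to 4 bytes: K' = 02 5d 00 00.
K' ⊕ ipad = 34 6b 36 36; K' ⊕ opad = 5e 01 5c 5c.
Inner hash: sum = 52+107+54+54+88+9+81 = 445 → 01 bd.
Outer hash (recomputed tag): sum = 94+1+92+92+1+189 = 469 → 01 d5.
Recomputed tag = 01d5; claimed = 84d5 → mismatch.

invalid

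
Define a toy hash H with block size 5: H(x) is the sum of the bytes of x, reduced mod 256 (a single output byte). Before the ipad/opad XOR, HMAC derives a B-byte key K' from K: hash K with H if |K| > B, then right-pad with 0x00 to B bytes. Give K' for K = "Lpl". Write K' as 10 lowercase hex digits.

4c706c0000

Key "Lpl" = 4c 70 6c is 3 bytes ≤ B = 5; zero-pad to 5 bytes: K' = 4c 70 6c 00 00.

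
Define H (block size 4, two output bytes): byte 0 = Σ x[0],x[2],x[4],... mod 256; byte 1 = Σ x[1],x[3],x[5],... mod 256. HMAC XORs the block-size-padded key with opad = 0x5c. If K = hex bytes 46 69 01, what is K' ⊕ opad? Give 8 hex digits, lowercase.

1a355d5c

Key hex bytes 46 69 01 is 3 bytes ≤ B = 4; zero-pad to 4 bytes: K' = 46 69 01 00.
XOR each byte with 0x5c: 46⊕5c=1a, 69⊕5c=35, 01⊕5c=5d, 00⊕5c=5c.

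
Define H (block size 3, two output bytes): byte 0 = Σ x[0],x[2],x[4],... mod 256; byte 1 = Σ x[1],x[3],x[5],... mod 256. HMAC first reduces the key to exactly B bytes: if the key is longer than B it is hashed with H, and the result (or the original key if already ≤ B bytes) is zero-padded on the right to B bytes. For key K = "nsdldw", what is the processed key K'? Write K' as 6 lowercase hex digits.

|K| = 6 > B = 3, so first hash the key.
H(K): even-index sum = 310 mod 256 = 54; odd-index sum = 342 mod 256 = 86 → 36 56.
Zero-pad H(K) = 36 56 to 3 bytes: K' = 36 56 00.

365600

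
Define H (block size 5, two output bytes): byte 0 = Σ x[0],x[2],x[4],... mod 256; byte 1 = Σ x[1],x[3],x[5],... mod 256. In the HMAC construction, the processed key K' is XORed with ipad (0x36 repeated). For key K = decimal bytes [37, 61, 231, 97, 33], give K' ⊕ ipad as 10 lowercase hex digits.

130bd15717

Key decimal bytes [37, 61, 231, 97, 33] = 25 3d e7 61 21 is exactly B = 5 bytes: K' = 25 3d e7 61 21.
XOR each byte with 0x36: 25⊕36=13, 3d⊕36=0b, e7⊕36=d1, 61⊕36=57, 21⊕36=17.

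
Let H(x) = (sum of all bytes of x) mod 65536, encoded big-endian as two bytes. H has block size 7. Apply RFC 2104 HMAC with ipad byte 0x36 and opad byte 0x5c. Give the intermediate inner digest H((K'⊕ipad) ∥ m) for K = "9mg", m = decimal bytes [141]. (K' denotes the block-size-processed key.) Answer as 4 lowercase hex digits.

0220

Key "9mg" = 39 6d 67 is 3 bytes ≤ B = 7; zero-pad to 7 bytes: K' = 39 6d 67 00 00 00 00.
K' ⊕ ipad = 0f 5b 51 36 36 36 36.
Inner input = 0f 5b 51 36 36 36 36 ∥ 8d.
Inner hash: sum = 15+91+81+54+54+54+54+141 = 544 → 02 20.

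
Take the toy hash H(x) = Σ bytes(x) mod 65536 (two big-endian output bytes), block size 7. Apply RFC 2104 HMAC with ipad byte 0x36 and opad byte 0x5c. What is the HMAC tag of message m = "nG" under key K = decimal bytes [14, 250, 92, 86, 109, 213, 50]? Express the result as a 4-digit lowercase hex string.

02f2

Key decimal bytes [14, 250, 92, 86, 109, 213, 50] = 0e fa 5c 56 6d d5 32 is exactly B = 7 bytes: K' = 0e fa 5c 56 6d d5 32.
K' ⊕ ipad = 38 cc 6a 60 5b e3 04.  K' ⊕ opad = 52 a6 00 0a 31 89 6e.
Inner input = (K'⊕ipad) ∥ m = 38 cc 6a 60 5b e3 04 ∥ 6e 47.
Inner hash: sum = 56+204+106+96+91+227+4+110+71 = 965 → 03 c5.
Outer input = (K'⊕opad) ∥ inner = 52 a6 00 0a 31 89 6e ∥ 03 c5.
Outer hash (tag): sum = 82+166+0+10+49+137+110+3+197 = 754 → 02 f2.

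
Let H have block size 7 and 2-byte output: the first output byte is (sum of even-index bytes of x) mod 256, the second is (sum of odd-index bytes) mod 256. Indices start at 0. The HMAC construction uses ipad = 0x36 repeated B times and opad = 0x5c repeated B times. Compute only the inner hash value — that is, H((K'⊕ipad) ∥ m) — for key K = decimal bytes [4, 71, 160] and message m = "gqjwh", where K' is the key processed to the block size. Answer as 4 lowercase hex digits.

Key decimal bytes [4, 71, 160] = 04 47 a0 is 3 bytes ≤ B = 7; zero-pad to 7 bytes: K' = 04 47 a0 00 00 00 00.
K' ⊕ ipad = 32 71 96 36 36 36 36.
Inner input = 32 71 96 36 36 36 36 ∥ 67 71 6a 77 68.
Inner hash: even-index sum = 540 mod 256 = 28; odd-index sum = 534 mod 256 = 22 → 1c 16.

1c16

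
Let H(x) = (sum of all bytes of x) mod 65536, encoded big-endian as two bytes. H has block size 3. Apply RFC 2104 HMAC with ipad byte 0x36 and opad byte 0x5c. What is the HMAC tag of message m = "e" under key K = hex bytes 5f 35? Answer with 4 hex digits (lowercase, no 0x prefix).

Key hex bytes 5f 35 is 2 bytes ≤ B = 3; zero-pad to 3 bytes: K' = 5f 35 00.
K' ⊕ ipad = 69 03 36.  K' ⊕ opad = 03 69 5c.
Inner input = (K'⊕ipad) ∥ m = 69 03 36 ∥ 65.
Inner hash: sum = 105+3+54+101 = 263 → 01 07.
Outer input = (K'⊕opad) ∥ inner = 03 69 5c ∥ 01 07.
Outer hash (tag): sum = 3+105+92+1+7 = 208 → 00 d0.

00d0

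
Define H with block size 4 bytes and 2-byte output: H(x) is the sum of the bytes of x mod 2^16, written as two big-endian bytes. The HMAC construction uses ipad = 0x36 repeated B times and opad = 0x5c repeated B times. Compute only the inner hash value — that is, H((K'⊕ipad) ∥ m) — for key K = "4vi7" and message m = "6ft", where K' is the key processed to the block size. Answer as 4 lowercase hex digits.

01b2

Key "4vi7" = 34 76 69 37 is exactly B = 4 bytes: K' = 34 76 69 37.
K' ⊕ ipad = 02 40 5f 01.
Inner input = 02 40 5f 01 ∥ 36 66 74.
Inner hash: sum = 2+64+95+1+54+102+116 = 434 → 01 b2.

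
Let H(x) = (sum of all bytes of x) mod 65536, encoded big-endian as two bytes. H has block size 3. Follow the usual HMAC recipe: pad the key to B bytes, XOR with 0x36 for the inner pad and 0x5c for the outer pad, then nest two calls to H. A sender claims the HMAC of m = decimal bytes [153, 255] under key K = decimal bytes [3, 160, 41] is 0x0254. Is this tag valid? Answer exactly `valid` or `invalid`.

Key decimal bytes [3, 160, 41] = 03 a0 29 is exactly B = 3 bytes: K' = 03 a0 29.
K' ⊕ ipad = 35 96 1f; K' ⊕ opad = 5f fc 75.
Inner hash: sum = 53+150+31+153+255 = 642 → 02 82.
Outer hash (recomputed tag): sum = 95+252+117+2+130 = 596 → 02 54.
Recomputed tag = 0254; claimed = 0254 → match.

valid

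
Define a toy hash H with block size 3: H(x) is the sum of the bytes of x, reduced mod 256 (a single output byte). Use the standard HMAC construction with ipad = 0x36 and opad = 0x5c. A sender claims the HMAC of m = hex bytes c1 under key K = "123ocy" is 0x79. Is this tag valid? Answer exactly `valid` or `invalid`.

valid

Key "123ocy" = 31 32 33 6f 63 79 is 6 bytes > B = 3, so hash it first: H(key) = e1, then zero-pad to 3 bytes: K' = e1 00 00.
K' ⊕ ipad = d7 36 36; K' ⊕ opad = bd 5c 5c.
Inner hash: sum = 215+54+54+193 = 516; mod 256 = 4 → 04.
Outer hash (recomputed tag): sum = 189+92+92+4 = 377; mod 256 = 121 → 79.
Recomputed tag = 79; claimed = 79 → match.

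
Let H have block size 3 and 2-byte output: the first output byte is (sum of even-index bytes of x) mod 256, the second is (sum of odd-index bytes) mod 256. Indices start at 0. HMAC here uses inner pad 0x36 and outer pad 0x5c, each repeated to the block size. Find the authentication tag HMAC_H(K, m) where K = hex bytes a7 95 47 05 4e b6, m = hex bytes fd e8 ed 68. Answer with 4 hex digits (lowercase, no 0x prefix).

Key hex bytes a7 95 47 05 4e b6 is 6 bytes > B = 3, so hash it first: H(key) = 3c 50, then zero-pad to 3 bytes: K' = 3c 50 00.
K' ⊕ ipad = 0a 66 36.  K' ⊕ opad = 60 0c 5c.
Inner input = (K'⊕ipad) ∥ m = 0a 66 36 ∥ fd e8 ed 68.
Inner hash: even-index sum = 400 mod 256 = 144; odd-index sum = 592 mod 256 = 80 → 90 50.
Outer input = (K'⊕opad) ∥ inner = 60 0c 5c ∥ 90 50.
Outer hash (tag): even-index sum = 268 mod 256 = 12; odd-index sum = 156 mod 256 = 156 → 0c 9c.

0c9c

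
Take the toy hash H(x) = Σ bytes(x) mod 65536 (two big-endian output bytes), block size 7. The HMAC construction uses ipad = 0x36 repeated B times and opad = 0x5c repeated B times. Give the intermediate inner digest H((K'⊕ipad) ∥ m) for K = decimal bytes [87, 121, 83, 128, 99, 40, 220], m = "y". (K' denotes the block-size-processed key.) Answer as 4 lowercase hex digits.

03a1

Key decimal bytes [87, 121, 83, 128, 99, 40, 220] = 57 79 53 80 63 28 dc is exactly B = 7 bytes: K' = 57 79 53 80 63 28 dc.
K' ⊕ ipad = 61 4f 65 b6 55 1e ea.
Inner input = 61 4f 65 b6 55 1e ea ∥ 79.
Inner hash: sum = 97+79+101+182+85+30+234+121 = 929 → 03 a1.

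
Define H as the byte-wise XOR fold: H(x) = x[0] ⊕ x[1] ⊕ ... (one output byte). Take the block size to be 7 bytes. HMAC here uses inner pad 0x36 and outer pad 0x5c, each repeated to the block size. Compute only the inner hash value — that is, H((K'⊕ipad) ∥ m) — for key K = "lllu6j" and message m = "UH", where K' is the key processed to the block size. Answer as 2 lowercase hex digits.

Key "lllu6j" = 6c 6c 6c 75 36 6a is 6 bytes ≤ B = 7; zero-pad to 7 bytes: K' = 6c 6c 6c 75 36 6a 00.
K' ⊕ ipad = 5a 5a 5a 43 00 5c 36.
Inner input = 5a 5a 5a 43 00 5c 36 ∥ 55 48.
Inner hash: XOR 5a⊕5a⊕5a⊕43⊕00⊕5c⊕36⊕55⊕48 = 6e.

6e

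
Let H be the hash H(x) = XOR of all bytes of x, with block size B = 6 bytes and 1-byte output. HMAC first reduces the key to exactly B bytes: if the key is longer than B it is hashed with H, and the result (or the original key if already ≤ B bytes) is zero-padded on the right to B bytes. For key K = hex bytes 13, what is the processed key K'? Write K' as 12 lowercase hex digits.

130000000000

Key hex bytes 13 is 1 byte ≤ B = 6; zero-pad to 6 bytes: K' = 13 00 00 00 00 00.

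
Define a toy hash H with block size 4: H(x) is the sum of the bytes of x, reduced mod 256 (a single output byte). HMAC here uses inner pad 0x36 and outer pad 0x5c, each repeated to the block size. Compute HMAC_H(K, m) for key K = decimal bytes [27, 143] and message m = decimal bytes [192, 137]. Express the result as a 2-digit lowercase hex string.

6d

Key decimal bytes [27, 143] = 1b 8f is 2 bytes ≤ B = 4; zero-pad to 4 bytes: K' = 1b 8f 00 00.
K' ⊕ ipad = 2d b9 36 36.  K' ⊕ opad = 47 d3 5c 5c.
Inner input = (K'⊕ipad) ∥ m = 2d b9 36 36 ∥ c0 89.
Inner hash: sum = 45+185+54+54+192+137 = 667; mod 256 = 155 → 9b.
Outer input = (K'⊕opad) ∥ inner = 47 d3 5c 5c ∥ 9b.
Outer hash (tag): sum = 71+211+92+92+155 = 621; mod 256 = 109 → 6d.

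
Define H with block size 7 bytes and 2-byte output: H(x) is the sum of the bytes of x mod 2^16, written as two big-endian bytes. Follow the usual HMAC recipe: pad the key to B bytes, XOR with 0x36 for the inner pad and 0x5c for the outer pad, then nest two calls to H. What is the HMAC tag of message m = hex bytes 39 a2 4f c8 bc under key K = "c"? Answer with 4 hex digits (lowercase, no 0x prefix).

02b2

Key "c" = 63 is 1 byte ≤ B = 7; zero-pad to 7 bytes: K' = 63 00 00 00 00 00 00.
K' ⊕ ipad = 55 36 36 36 36 36 36.  K' ⊕ opad = 3f 5c 5c 5c 5c 5c 5c.
Inner input = (K'⊕ipad) ∥ m = 55 36 36 36 36 36 36 ∥ 39 a2 4f c8 bc.
Inner hash: sum = 85+54+54+54+54+54+54+57+162+79+200+188 = 1095 → 04 47.
Outer input = (K'⊕opad) ∥ inner = 3f 5c 5c 5c 5c 5c 5c ∥ 04 47.
Outer hash (tag): sum = 63+92+92+92+92+92+92+4+71 = 690 → 02 b2.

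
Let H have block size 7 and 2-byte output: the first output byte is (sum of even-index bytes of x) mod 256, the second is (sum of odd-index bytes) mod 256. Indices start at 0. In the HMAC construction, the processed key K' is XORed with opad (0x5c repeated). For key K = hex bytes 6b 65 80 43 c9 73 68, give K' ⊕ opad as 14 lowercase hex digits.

Key hex bytes 6b 65 80 43 c9 73 68 is exactly B = 7 bytes: K' = 6b 65 80 43 c9 73 68.
XOR each byte with 0x5c: 6b⊕5c=37, 65⊕5c=39, 80⊕5c=dc, 43⊕5c=1f, c9⊕5c=95, 73⊕5c=2f, 68⊕5c=34.

3739dc1f952f34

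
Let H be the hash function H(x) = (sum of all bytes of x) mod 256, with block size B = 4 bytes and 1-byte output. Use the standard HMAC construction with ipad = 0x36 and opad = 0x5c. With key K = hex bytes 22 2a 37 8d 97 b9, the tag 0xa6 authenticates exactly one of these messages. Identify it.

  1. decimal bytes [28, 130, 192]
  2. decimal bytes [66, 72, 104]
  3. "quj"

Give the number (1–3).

Key hex bytes 22 2a 37 8d 97 b9 is 6 bytes > B = 4, so hash it first: H(key) = 60, then zero-pad to 4 bytes: K' = 60 00 00 00.
K' ⊕ ipad = 56 36 36 36; K' ⊕ opad = 3c 5c 5c 5c.
m1: inner = H(56 36 36 36 1c 82 c0) = 56; tag = H(3c 5c 5c 5c 56) = a6 ← matches
m2: inner = H(56 36 36 36 42 48 68) = ea; tag = H(3c 5c 5c 5c ea) = 3a
m3: inner = H(56 36 36 36 71 75 6a) = 48; tag = H(3c 5c 5c 5c 48) = 98

1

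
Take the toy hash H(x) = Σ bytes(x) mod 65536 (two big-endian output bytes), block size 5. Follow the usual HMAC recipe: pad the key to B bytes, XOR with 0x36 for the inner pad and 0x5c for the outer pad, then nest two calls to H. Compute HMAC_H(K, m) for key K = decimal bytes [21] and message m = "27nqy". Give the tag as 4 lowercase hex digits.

0277

Key decimal bytes [21] = 15 is 1 byte ≤ B = 5; zero-pad to 5 bytes: K' = 15 00 00 00 00.
K' ⊕ ipad = 23 36 36 36 36.  K' ⊕ opad = 49 5c 5c 5c 5c.
Inner input = (K'⊕ipad) ∥ m = 23 36 36 36 36 ∥ 32 37 6e 71 79.
Inner hash: sum = 35+54+54+54+54+50+55+110+113+121 = 700 → 02 bc.
Outer input = (K'⊕opad) ∥ inner = 49 5c 5c 5c 5c ∥ 02 bc.
Outer hash (tag): sum = 73+92+92+92+92+2+188 = 631 → 02 77.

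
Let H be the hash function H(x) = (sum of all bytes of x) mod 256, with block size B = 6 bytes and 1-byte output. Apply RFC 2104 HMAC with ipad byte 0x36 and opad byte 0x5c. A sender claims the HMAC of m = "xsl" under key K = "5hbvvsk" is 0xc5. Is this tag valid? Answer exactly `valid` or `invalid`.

valid

Key "5hbvvsk" = 35 68 62 76 76 73 6b is 7 bytes > B = 6, so hash it first: H(key) = c9, then zero-pad to 6 bytes: K' = c9 00 00 00 00 00.
K' ⊕ ipad = ff 36 36 36 36 36; K' ⊕ opad = 95 5c 5c 5c 5c 5c.
Inner hash: sum = 255+54+54+54+54+54+120+115+108 = 868; mod 256 = 100 → 64.
Outer hash (recomputed tag): sum = 149+92+92+92+92+92+100 = 709; mod 256 = 197 → c5.
Recomputed tag = c5; claimed = c5 → match.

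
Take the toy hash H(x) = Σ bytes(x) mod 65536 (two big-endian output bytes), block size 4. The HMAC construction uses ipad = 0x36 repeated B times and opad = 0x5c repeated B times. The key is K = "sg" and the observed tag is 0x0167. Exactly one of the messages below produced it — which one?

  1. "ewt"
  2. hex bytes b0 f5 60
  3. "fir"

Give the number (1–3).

3

Key "sg" = 73 67 is 2 bytes ≤ B = 4; zero-pad to 4 bytes: K' = 73 67 00 00.
K' ⊕ ipad = 45 51 36 36; K' ⊕ opad = 2f 3b 5c 5c.
m1: inner = H(45 51 36 36 65 77 74) = 02 52; tag = H(2f 3b 5c 5c 02 52) = 0176
m2: inner = H(45 51 36 36 b0 f5 60) = 03 07; tag = H(2f 3b 5c 5c 03 07) = 012c
m3: inner = H(45 51 36 36 66 69 72) = 02 43; tag = H(2f 3b 5c 5c 02 43) = 0167 ← matches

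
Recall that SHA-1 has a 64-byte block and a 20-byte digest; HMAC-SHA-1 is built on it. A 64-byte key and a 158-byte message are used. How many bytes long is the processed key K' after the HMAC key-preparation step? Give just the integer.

Key is 64 ≤ 64 bytes, zero-padded: |K'| = 64.

64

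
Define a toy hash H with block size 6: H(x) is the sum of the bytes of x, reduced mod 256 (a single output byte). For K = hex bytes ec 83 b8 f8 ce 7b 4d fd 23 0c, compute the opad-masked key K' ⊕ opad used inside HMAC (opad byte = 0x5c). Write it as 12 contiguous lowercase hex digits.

Key hex bytes ec 83 b8 f8 ce 7b 4d fd 23 0c is 10 bytes > B = 6, so hash it first: H(key) = e1, then zero-pad to 6 bytes: K' = e1 00 00 00 00 00.
XOR each byte with 0x5c: e1⊕5c=bd, 00⊕5c=5c, 00⊕5c=5c, 00⊕5c=5c, 00⊕5c=5c, 00⊕5c=5c.

bd5c5c5c5c5c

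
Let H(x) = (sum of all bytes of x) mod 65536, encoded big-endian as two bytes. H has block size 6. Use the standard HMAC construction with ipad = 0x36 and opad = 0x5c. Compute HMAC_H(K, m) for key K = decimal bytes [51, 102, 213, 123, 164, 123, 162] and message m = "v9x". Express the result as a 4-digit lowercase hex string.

Key decimal bytes [51, 102, 213, 123, 164, 123, 162] = 33 66 d5 7b a4 7b a2 is 7 bytes > B = 6, so hash it first: H(key) = 03 aa, then zero-pad to 6 bytes: K' = 03 aa 00 00 00 00.
K' ⊕ ipad = 35 9c 36 36 36 36.  K' ⊕ opad = 5f f6 5c 5c 5c 5c.
Inner input = (K'⊕ipad) ∥ m = 35 9c 36 36 36 36 ∥ 76 39 78.
Inner hash: sum = 53+156+54+54+54+54+118+57+120 = 720 → 02 d0.
Outer input = (K'⊕opad) ∥ inner = 5f f6 5c 5c 5c 5c ∥ 02 d0.
Outer hash (tag): sum = 95+246+92+92+92+92+2+208 = 919 → 03 97.

0397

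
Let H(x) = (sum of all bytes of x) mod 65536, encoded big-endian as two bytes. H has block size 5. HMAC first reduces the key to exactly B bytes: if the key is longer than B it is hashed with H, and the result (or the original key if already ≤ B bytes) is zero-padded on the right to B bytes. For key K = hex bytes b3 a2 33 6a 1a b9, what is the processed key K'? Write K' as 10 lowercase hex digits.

02c5000000

|K| = 6 > B = 5, so first hash the key.
H(K): sum = 179+162+51+106+26+185 = 709 → 02 c5.
Zero-pad H(K) = 02 c5 to 5 bytes: K' = 02 c5 00 00 00.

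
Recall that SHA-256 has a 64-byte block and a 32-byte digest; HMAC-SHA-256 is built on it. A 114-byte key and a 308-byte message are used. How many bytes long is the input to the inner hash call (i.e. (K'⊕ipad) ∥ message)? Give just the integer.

372

Key is 114 > 64 bytes, so it is hashed to 32 bytes then zero-padded to 64: |K'| = 64.
Inner input = (K'⊕ipad) ∥ m → 64 + 308 = 372 bytes.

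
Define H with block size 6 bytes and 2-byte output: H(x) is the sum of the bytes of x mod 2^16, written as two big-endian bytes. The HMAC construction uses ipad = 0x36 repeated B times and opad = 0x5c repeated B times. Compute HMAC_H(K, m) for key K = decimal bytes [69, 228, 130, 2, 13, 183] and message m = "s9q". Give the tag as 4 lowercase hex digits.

Key decimal bytes [69, 228, 130, 2, 13, 183] = 45 e4 82 02 0d b7 is exactly B = 6 bytes: K' = 45 e4 82 02 0d b7.
K' ⊕ ipad = 73 d2 b4 34 3b 81.  K' ⊕ opad = 19 b8 de 5e 51 eb.
Inner input = (K'⊕ipad) ∥ m = 73 d2 b4 34 3b 81 ∥ 73 39 71.
Inner hash: sum = 115+210+180+52+59+129+115+57+113 = 1030 → 04 06.
Outer input = (K'⊕opad) ∥ inner = 19 b8 de 5e 51 eb ∥ 04 06.
Outer hash (tag): sum = 25+184+222+94+81+235+4+6 = 851 → 03 53.

0353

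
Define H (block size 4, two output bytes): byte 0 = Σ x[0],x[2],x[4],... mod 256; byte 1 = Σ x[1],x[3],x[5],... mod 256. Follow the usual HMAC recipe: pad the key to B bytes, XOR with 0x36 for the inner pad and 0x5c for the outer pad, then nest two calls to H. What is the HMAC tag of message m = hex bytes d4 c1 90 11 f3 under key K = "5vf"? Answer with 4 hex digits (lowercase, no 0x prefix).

Key "5vf" = 35 76 66 is 3 bytes ≤ B = 4; zero-pad to 4 bytes: K' = 35 76 66 00.
K' ⊕ ipad = 03 40 50 36.  K' ⊕ opad = 69 2a 3a 5c.
Inner input = (K'⊕ipad) ∥ m = 03 40 50 36 ∥ d4 c1 90 11 f3.
Inner hash: even-index sum = 682 mod 256 = 170; odd-index sum = 328 mod 256 = 72 → aa 48.
Outer input = (K'⊕opad) ∥ inner = 69 2a 3a 5c ∥ aa 48.
Outer hash (tag): even-index sum = 333 mod 256 = 77; odd-index sum = 206 mod 256 = 206 → 4d ce.

4dce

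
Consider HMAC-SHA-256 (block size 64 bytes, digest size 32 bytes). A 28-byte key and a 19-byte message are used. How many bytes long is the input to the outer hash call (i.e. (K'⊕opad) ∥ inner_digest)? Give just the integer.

Key is 28 ≤ 64 bytes, zero-padded: |K'| = 64.
Outer input = (K'⊕opad) ∥ H(inner) → 64 + 32 = 96 bytes.

96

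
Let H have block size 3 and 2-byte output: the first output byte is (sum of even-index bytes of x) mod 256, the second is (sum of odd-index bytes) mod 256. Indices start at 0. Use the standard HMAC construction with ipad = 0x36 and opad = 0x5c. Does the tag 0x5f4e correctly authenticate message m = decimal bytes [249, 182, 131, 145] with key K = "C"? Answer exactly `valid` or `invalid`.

Key "C" = 43 is 1 byte ≤ B = 3; zero-pad to 3 bytes: K' = 43 00 00.
K' ⊕ ipad = 75 36 36; K' ⊕ opad = 1f 5c 5c.
Inner hash: even-index sum = 498 mod 256 = 242; odd-index sum = 434 mod 256 = 178 → f2 b2.
Outer hash (recomputed tag): even-index sum = 301 mod 256 = 45; odd-index sum = 334 mod 256 = 78 → 2d 4e.
Recomputed tag = 2d4e; claimed = 5f4e → mismatch.

invalid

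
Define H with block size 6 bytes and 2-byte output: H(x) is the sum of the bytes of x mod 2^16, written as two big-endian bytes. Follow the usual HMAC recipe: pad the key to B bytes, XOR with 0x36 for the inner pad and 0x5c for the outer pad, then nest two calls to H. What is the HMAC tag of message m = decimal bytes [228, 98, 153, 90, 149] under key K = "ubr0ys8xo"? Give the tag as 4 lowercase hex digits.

0338

Key "ubr0ys8xo" = 75 62 72 30 79 73 38 78 6f is 9 bytes > B = 6, so hash it first: H(key) = 03 84, then zero-pad to 6 bytes: K' = 03 84 00 00 00 00.
K' ⊕ ipad = 35 b2 36 36 36 36.  K' ⊕ opad = 5f d8 5c 5c 5c 5c.
Inner input = (K'⊕ipad) ∥ m = 35 b2 36 36 36 36 ∥ e4 62 99 5a 95.
Inner hash: sum = 53+178+54+54+54+54+228+98+153+90+149 = 1165 → 04 8d.
Outer input = (K'⊕opad) ∥ inner = 5f d8 5c 5c 5c 5c ∥ 04 8d.
Outer hash (tag): sum = 95+216+92+92+92+92+4+141 = 824 → 03 38.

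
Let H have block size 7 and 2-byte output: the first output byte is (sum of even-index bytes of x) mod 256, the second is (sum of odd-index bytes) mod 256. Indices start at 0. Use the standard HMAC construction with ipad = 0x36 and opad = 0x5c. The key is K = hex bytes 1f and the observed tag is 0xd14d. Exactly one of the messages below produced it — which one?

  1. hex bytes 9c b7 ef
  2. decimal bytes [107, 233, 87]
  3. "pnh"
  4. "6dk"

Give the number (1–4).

Key hex bytes 1f is 1 byte ≤ B = 7; zero-pad to 7 bytes: K' = 1f 00 00 00 00 00 00.
K' ⊕ ipad = 29 36 36 36 36 36 36; K' ⊕ opad = 43 5c 5c 5c 5c 5c 5c.
m1: inner = H(29 36 36 36 36 36 36 9c b7 ef) = 82 2d; tag = H(43 5c 5c 5c 5c 5c 5c 82 2d) = 8496
m2: inner = H(29 36 36 36 36 36 36 6b e9 57) = b4 64; tag = H(43 5c 5c 5c 5c 5c 5c b4 64) = bbc8
m3: inner = H(29 36 36 36 36 36 36 70 6e 68) = 39 7a; tag = H(43 5c 5c 5c 5c 5c 5c 39 7a) = d14d ← matches
m4: inner = H(29 36 36 36 36 36 36 36 64 6b) = 2f 43; tag = H(43 5c 5c 5c 5c 5c 5c 2f 43) = 9a43

3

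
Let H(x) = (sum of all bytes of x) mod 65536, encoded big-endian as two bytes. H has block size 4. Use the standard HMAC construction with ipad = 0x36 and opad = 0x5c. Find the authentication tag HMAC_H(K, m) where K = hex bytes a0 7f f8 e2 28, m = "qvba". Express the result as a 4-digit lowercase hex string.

01f8

Key hex bytes a0 7f f8 e2 28 is 5 bytes > B = 4, so hash it first: H(key) = 03 21, then zero-pad to 4 bytes: K' = 03 21 00 00.
K' ⊕ ipad = 35 17 36 36.  K' ⊕ opad = 5f 7d 5c 5c.
Inner input = (K'⊕ipad) ∥ m = 35 17 36 36 ∥ 71 76 62 61.
Inner hash: sum = 53+23+54+54+113+118+98+97 = 610 → 02 62.
Outer input = (K'⊕opad) ∥ inner = 5f 7d 5c 5c ∥ 02 62.
Outer hash (tag): sum = 95+125+92+92+2+98 = 504 → 01 f8.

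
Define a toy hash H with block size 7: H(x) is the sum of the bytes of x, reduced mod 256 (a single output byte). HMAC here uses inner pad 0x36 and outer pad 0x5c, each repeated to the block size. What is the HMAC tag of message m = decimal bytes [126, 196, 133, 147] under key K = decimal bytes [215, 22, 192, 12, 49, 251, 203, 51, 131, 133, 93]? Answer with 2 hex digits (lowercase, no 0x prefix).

Key decimal bytes [215, 22, 192, 12, 49, 251, 203, 51, 131, 133, 93] = d7 16 c0 0c 31 fb cb 33 83 85 5d is 11 bytes > B = 7, so hash it first: H(key) = 48, then zero-pad to 7 bytes: K' = 48 00 00 00 00 00 00.
K' ⊕ ipad = 7e 36 36 36 36 36 36.  K' ⊕ opad = 14 5c 5c 5c 5c 5c 5c.
Inner input = (K'⊕ipad) ∥ m = 7e 36 36 36 36 36 36 ∥ 7e c4 85 93.
Inner hash: sum = 126+54+54+54+54+54+54+126+196+133+147 = 1052; mod 256 = 28 → 1c.
Outer input = (K'⊕opad) ∥ inner = 14 5c 5c 5c 5c 5c 5c ∥ 1c.
Outer hash (tag): sum = 20+92+92+92+92+92+92+28 = 600; mod 256 = 88 → 58.

58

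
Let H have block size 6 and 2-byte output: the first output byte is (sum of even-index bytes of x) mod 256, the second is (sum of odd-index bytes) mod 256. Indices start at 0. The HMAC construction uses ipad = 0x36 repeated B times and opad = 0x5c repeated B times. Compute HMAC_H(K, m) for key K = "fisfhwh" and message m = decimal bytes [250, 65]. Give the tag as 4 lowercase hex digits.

b2ef

Key "fisfhwh" = 66 69 73 66 68 77 68 is 7 bytes > B = 6, so hash it first: H(key) = a9 46, then zero-pad to 6 bytes: K' = a9 46 00 00 00 00.
K' ⊕ ipad = 9f 70 36 36 36 36.  K' ⊕ opad = f5 1a 5c 5c 5c 5c.
Inner input = (K'⊕ipad) ∥ m = 9f 70 36 36 36 36 ∥ fa 41.
Inner hash: even-index sum = 517 mod 256 = 5; odd-index sum = 285 mod 256 = 29 → 05 1d.
Outer input = (K'⊕opad) ∥ inner = f5 1a 5c 5c 5c 5c ∥ 05 1d.
Outer hash (tag): even-index sum = 434 mod 256 = 178; odd-index sum = 239 mod 256 = 239 → b2 ef.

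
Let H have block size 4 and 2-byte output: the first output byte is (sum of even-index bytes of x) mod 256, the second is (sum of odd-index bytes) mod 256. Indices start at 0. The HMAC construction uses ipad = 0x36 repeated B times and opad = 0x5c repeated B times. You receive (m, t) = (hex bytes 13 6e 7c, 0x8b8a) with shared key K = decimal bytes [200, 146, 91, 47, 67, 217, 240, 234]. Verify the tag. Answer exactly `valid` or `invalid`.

valid

Key decimal bytes [200, 146, 91, 47, 67, 217, 240, 234] = c8 92 5b 2f 43 d9 f0 ea is 8 bytes > B = 4, so hash it first: H(key) = 56 84, then zero-pad to 4 bytes: K' = 56 84 00 00.
K' ⊕ ipad = 60 b2 36 36; K' ⊕ opad = 0a d8 5c 5c.
Inner hash: even-index sum = 293 mod 256 = 37; odd-index sum = 342 mod 256 = 86 → 25 56.
Outer hash (recomputed tag): even-index sum = 139 mod 256 = 139; odd-index sum = 394 mod 256 = 138 → 8b 8a.
Recomputed tag = 8b8a; claimed = 8b8a → match.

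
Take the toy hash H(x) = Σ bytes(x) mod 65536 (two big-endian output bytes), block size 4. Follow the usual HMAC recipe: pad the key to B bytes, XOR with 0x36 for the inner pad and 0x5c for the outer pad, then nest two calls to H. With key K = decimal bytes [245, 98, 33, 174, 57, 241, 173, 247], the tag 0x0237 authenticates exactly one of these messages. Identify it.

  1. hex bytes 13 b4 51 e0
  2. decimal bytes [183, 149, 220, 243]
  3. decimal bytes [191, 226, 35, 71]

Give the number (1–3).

Key decimal bytes [245, 98, 33, 174, 57, 241, 173, 247] = f5 62 21 ae 39 f1 ad f7 is 8 bytes > B = 4, so hash it first: H(key) = 04 f4, then zero-pad to 4 bytes: K' = 04 f4 00 00.
K' ⊕ ipad = 32 c2 36 36; K' ⊕ opad = 58 a8 5c 5c.
m1: inner = H(32 c2 36 36 13 b4 51 e0) = 03 58; tag = H(58 a8 5c 5c 03 58) = 0213
m2: inner = H(32 c2 36 36 b7 95 dc f3) = 04 7b; tag = H(58 a8 5c 5c 04 7b) = 0237 ← matches
m3: inner = H(32 c2 36 36 bf e2 23 47) = 03 6b; tag = H(58 a8 5c 5c 03 6b) = 0226

2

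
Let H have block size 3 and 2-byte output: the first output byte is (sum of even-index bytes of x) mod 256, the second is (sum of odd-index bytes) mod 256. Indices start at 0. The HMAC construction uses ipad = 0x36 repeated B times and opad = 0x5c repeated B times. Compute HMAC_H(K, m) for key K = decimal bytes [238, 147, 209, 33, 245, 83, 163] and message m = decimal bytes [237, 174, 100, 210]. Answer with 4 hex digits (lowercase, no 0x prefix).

e972

Key decimal bytes [238, 147, 209, 33, 245, 83, 163] = ee 93 d1 21 f5 53 a3 is 7 bytes > B = 3, so hash it first: H(key) = 57 07, then zero-pad to 3 bytes: K' = 57 07 00.
K' ⊕ ipad = 61 31 36.  K' ⊕ opad = 0b 5b 5c.
Inner input = (K'⊕ipad) ∥ m = 61 31 36 ∥ ed ae 64 d2.
Inner hash: even-index sum = 535 mod 256 = 23; odd-index sum = 386 mod 256 = 130 → 17 82.
Outer input = (K'⊕opad) ∥ inner = 0b 5b 5c ∥ 17 82.
Outer hash (tag): even-index sum = 233 mod 256 = 233; odd-index sum = 114 mod 256 = 114 → e9 72.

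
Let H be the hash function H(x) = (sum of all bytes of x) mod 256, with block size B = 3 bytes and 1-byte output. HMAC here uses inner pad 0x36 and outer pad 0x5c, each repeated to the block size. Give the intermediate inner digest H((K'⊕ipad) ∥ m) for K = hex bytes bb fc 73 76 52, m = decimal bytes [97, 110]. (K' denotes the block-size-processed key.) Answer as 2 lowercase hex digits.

ff

Key hex bytes bb fc 73 76 52 is 5 bytes > B = 3, so hash it first: H(key) = f2, then zero-pad to 3 bytes: K' = f2 00 00.
K' ⊕ ipad = c4 36 36.
Inner input = c4 36 36 ∥ 61 6e.
Inner hash: sum = 196+54+54+97+110 = 511; mod 256 = 255 → ff.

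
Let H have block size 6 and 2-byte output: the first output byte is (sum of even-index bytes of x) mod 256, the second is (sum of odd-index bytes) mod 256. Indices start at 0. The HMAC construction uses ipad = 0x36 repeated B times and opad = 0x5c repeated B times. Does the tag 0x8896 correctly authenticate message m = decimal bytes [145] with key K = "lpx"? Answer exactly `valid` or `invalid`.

invalid

Key "lpx" = 6c 70 78 is 3 bytes ≤ B = 6; zero-pad to 6 bytes: K' = 6c 70 78 00 00 00.
K' ⊕ ipad = 5a 46 4e 36 36 36; K' ⊕ opad = 30 2c 24 5c 5c 5c.
Inner hash: even-index sum = 367 mod 256 = 111; odd-index sum = 178 mod 256 = 178 → 6f b2.
Outer hash (recomputed tag): even-index sum = 287 mod 256 = 31; odd-index sum = 406 mod 256 = 150 → 1f 96.
Recomputed tag = 1f96; claimed = 8896 → mismatch.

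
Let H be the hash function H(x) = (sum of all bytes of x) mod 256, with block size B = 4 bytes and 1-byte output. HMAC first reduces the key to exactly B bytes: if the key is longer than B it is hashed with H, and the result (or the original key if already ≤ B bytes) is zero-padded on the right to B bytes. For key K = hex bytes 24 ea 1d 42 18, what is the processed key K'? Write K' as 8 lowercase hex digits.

|K| = 5 > B = 4, so first hash the key.
H(K): sum = 36+234+29+66+24 = 389; mod 256 = 133 → 85.
Zero-pad H(K) = 85 to 4 bytes: K' = 85 00 00 00.

85000000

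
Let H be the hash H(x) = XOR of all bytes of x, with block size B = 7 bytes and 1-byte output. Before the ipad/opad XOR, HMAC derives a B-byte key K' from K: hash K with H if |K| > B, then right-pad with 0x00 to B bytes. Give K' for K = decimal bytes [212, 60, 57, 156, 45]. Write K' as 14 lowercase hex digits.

Key decimal bytes [212, 60, 57, 156, 45] = d4 3c 39 9c 2d is 5 bytes ≤ B = 7; zero-pad to 7 bytes: K' = d4 3c 39 9c 2d 00 00.

d43c399c2d0000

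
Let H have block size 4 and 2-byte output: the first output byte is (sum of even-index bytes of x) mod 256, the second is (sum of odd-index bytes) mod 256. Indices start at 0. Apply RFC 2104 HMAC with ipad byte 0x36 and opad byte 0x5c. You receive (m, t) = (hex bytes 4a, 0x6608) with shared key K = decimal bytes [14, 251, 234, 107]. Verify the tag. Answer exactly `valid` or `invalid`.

Key decimal bytes [14, 251, 234, 107] = 0e fb ea 6b is exactly B = 4 bytes: K' = 0e fb ea 6b.
K' ⊕ ipad = 38 cd dc 5d; K' ⊕ opad = 52 a7 b6 37.
Inner hash: even-index sum = 350 mod 256 = 94; odd-index sum = 298 mod 256 = 42 → 5e 2a.
Outer hash (recomputed tag): even-index sum = 358 mod 256 = 102; odd-index sum = 264 mod 256 = 8 → 66 08.
Recomputed tag = 6608; claimed = 6608 → match.

valid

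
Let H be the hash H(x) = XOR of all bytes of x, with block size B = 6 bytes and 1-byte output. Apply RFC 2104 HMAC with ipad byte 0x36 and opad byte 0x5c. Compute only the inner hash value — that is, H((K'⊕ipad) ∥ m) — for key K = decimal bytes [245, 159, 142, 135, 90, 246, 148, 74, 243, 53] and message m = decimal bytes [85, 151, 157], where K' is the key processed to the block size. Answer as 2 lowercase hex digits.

88

Key decimal bytes [245, 159, 142, 135, 90, 246, 148, 74, 243, 53] = f5 9f 8e 87 5a f6 94 4a f3 35 is 10 bytes > B = 6, so hash it first: H(key) = d7, then zero-pad to 6 bytes: K' = d7 00 00 00 00 00.
K' ⊕ ipad = e1 36 36 36 36 36.
Inner input = e1 36 36 36 36 36 ∥ 55 97 9d.
Inner hash: XOR e1⊕36⊕36⊕36⊕36⊕36⊕55⊕97⊕9d = 88.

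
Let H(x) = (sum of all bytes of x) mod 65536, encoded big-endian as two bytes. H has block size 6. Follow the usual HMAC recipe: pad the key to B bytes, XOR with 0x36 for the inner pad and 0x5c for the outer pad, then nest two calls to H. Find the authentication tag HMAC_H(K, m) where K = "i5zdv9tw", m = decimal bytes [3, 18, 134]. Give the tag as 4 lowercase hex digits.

Key "i5zdv9tw" = 69 35 7a 64 76 39 74 77 is 8 bytes > B = 6, so hash it first: H(key) = 03 16, then zero-pad to 6 bytes: K' = 03 16 00 00 00 00.
K' ⊕ ipad = 35 20 36 36 36 36.  K' ⊕ opad = 5f 4a 5c 5c 5c 5c.
Inner input = (K'⊕ipad) ∥ m = 35 20 36 36 36 36 ∥ 03 12 86.
Inner hash: sum = 53+32+54+54+54+54+3+18+134 = 456 → 01 c8.
Outer input = (K'⊕opad) ∥ inner = 5f 4a 5c 5c 5c 5c ∥ 01 c8.
Outer hash (tag): sum = 95+74+92+92+92+92+1+200 = 738 → 02 e2.

02e2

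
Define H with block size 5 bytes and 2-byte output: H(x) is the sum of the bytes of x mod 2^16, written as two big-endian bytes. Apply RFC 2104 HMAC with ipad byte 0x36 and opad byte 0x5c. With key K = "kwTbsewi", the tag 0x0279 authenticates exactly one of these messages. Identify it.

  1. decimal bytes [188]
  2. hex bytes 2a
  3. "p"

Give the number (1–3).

1

Key "kwTbsewi" = 6b 77 54 62 73 65 77 69 is 8 bytes > B = 5, so hash it first: H(key) = 03 50, then zero-pad to 5 bytes: K' = 03 50 00 00 00.
K' ⊕ ipad = 35 66 36 36 36; K' ⊕ opad = 5f 0c 5c 5c 5c.
m1: inner = H(35 66 36 36 36 bc) = 01 f9; tag = H(5f 0c 5c 5c 5c 01 f9) = 0279 ← matches
m2: inner = H(35 66 36 36 36 2a) = 01 67; tag = H(5f 0c 5c 5c 5c 01 67) = 01e7
m3: inner = H(35 66 36 36 36 70) = 01 ad; tag = H(5f 0c 5c 5c 5c 01 ad) = 022d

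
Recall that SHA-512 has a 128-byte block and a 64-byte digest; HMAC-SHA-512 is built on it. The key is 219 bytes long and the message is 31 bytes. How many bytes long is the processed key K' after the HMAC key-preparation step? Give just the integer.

Key is 219 > 128 bytes, so it is hashed to 64 bytes then zero-padded to 128: |K'| = 128.

128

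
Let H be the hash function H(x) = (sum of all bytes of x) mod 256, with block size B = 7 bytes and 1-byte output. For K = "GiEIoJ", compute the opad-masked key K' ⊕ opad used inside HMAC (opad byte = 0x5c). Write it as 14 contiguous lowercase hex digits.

1b35191533165c

Key "GiEIoJ" = 47 69 45 49 6f 4a is 6 bytes ≤ B = 7; zero-pad to 7 bytes: K' = 47 69 45 49 6f 4a 00.
XOR each byte with 0x5c: 47⊕5c=1b, 69⊕5c=35, 45⊕5c=19, 49⊕5c=15, 6f⊕5c=33, 4a⊕5c=16, 00⊕5c=5c.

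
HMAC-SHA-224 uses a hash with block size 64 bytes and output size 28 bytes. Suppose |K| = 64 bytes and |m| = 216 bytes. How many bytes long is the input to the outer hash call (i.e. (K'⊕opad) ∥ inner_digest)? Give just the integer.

Key is 64 ≤ 64 bytes, zero-padded: |K'| = 64.
Outer input = (K'⊕opad) ∥ H(inner) → 64 + 28 = 92 bytes.

92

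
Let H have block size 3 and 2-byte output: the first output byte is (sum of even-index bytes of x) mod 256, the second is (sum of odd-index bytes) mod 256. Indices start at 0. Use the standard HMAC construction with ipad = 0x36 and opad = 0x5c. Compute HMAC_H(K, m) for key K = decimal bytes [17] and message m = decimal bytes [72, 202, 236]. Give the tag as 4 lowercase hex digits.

Key decimal bytes [17] = 11 is 1 byte ≤ B = 3; zero-pad to 3 bytes: K' = 11 00 00.
K' ⊕ ipad = 27 36 36.  K' ⊕ opad = 4d 5c 5c.
Inner input = (K'⊕ipad) ∥ m = 27 36 36 ∥ 48 ca ec.
Inner hash: even-index sum = 295 mod 256 = 39; odd-index sum = 362 mod 256 = 106 → 27 6a.
Outer input = (K'⊕opad) ∥ inner = 4d 5c 5c ∥ 27 6a.
Outer hash (tag): even-index sum = 275 mod 256 = 19; odd-index sum = 131 mod 256 = 131 → 13 83.

1383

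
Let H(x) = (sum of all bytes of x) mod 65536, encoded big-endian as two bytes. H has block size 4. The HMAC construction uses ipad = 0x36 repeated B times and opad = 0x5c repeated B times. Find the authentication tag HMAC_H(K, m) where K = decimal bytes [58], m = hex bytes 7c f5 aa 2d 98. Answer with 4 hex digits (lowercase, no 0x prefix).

020b

Key decimal bytes [58] = 3a is 1 byte ≤ B = 4; zero-pad to 4 bytes: K' = 3a 00 00 00.
K' ⊕ ipad = 0c 36 36 36.  K' ⊕ opad = 66 5c 5c 5c.
Inner input = (K'⊕ipad) ∥ m = 0c 36 36 36 ∥ 7c f5 aa 2d 98.
Inner hash: sum = 12+54+54+54+124+245+170+45+152 = 910 → 03 8e.
Outer input = (K'⊕opad) ∥ inner = 66 5c 5c 5c ∥ 03 8e.
Outer hash (tag): sum = 102+92+92+92+3+142 = 523 → 02 0b.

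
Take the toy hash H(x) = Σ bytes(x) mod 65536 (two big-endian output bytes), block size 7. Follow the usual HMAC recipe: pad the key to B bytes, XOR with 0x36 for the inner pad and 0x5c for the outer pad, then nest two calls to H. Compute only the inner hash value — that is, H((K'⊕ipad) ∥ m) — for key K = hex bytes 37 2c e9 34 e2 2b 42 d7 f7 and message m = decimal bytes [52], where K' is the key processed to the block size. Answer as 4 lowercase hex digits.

Key hex bytes 37 2c e9 34 e2 2b 42 d7 f7 is 9 bytes > B = 7, so hash it first: H(key) = 04 9d, then zero-pad to 7 bytes: K' = 04 9d 00 00 00 00 00.
K' ⊕ ipad = 32 ab 36 36 36 36 36.
Inner input = 32 ab 36 36 36 36 36 ∥ 34.
Inner hash: sum = 50+171+54+54+54+54+54+52 = 543 → 02 1f.

021f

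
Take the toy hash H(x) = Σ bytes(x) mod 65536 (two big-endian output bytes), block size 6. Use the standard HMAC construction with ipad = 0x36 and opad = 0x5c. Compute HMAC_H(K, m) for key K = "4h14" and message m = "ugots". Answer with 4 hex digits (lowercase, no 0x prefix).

0233

Key "4h14" = 34 68 31 34 is 4 bytes ≤ B = 6; zero-pad to 6 bytes: K' = 34 68 31 34 00 00.
K' ⊕ ipad = 02 5e 07 02 36 36.  K' ⊕ opad = 68 34 6d 68 5c 5c.
Inner input = (K'⊕ipad) ∥ m = 02 5e 07 02 36 36 ∥ 75 67 6f 74 73.
Inner hash: sum = 2+94+7+2+54+54+117+103+111+116+115 = 775 → 03 07.
Outer input = (K'⊕opad) ∥ inner = 68 34 6d 68 5c 5c ∥ 03 07.
Outer hash (tag): sum = 104+52+109+104+92+92+3+7 = 563 → 02 33.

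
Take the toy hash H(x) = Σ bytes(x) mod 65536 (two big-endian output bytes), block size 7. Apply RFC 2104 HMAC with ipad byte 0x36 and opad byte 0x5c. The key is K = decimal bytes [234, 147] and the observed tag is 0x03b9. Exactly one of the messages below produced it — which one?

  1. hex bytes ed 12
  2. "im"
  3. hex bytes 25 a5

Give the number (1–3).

2

Key decimal bytes [234, 147] = ea 93 is 2 bytes ≤ B = 7; zero-pad to 7 bytes: K' = ea 93 00 00 00 00 00.
K' ⊕ ipad = dc a5 36 36 36 36 36; K' ⊕ opad = b6 cf 5c 5c 5c 5c 5c.
m1: inner = H(dc a5 36 36 36 36 36 ed 12) = 03 8e; tag = H(b6 cf 5c 5c 5c 5c 5c 03 8e) = 03e2
m2: inner = H(dc a5 36 36 36 36 36 69 6d) = 03 65; tag = H(b6 cf 5c 5c 5c 5c 5c 03 65) = 03b9 ← matches
m3: inner = H(dc a5 36 36 36 36 36 25 a5) = 03 59; tag = H(b6 cf 5c 5c 5c 5c 5c 03 59) = 03ad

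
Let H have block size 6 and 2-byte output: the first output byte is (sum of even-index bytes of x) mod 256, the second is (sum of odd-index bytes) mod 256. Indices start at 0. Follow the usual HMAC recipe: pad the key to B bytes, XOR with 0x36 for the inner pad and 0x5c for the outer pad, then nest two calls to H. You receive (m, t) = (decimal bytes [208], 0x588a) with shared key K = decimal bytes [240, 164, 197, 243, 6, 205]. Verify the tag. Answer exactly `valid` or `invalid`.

valid

Key decimal bytes [240, 164, 197, 243, 6, 205] = f0 a4 c5 f3 06 cd is exactly B = 6 bytes: K' = f0 a4 c5 f3 06 cd.
K' ⊕ ipad = c6 92 f3 c5 30 fb; K' ⊕ opad = ac f8 99 af 5a 91.
Inner hash: even-index sum = 697 mod 256 = 185; odd-index sum = 594 mod 256 = 82 → b9 52.
Outer hash (recomputed tag): even-index sum = 600 mod 256 = 88; odd-index sum = 650 mod 256 = 138 → 58 8a.
Recomputed tag = 588a; claimed = 588a → match.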